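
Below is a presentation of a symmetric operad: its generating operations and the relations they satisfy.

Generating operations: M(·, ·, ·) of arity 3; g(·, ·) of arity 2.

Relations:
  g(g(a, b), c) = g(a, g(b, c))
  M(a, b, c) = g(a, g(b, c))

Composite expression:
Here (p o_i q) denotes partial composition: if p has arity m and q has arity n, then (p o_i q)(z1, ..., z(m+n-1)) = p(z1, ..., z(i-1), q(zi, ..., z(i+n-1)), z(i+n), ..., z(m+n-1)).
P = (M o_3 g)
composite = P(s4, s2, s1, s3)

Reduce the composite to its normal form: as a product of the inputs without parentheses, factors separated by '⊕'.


Under associativity of M, the answer is the s's in reading order.
g(s1, s3) reduces to s1 ⊕ s3
M(s4, s2, g(s1, s3)) reduces to s4 ⊕ s2 ⊕ s1 ⊕ s3

s4 ⊕ s2 ⊕ s1 ⊕ s3


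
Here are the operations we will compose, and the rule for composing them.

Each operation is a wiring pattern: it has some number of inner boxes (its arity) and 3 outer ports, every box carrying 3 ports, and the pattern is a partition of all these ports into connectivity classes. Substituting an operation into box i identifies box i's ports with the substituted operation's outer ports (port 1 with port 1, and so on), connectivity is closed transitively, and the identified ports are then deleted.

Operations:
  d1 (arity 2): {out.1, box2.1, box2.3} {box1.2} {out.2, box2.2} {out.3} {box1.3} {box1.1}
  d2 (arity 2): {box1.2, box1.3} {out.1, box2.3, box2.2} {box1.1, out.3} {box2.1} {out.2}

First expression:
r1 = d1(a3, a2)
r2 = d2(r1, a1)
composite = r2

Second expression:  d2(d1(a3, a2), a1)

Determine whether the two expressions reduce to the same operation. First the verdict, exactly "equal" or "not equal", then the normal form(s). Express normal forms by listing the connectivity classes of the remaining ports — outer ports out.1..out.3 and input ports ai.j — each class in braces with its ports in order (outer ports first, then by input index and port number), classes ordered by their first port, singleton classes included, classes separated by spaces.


In normal form, the first expression is {out.1, a1.2, a1.3} {out.2} {out.3, a2.1, a2.3} {a1.1} {a2.2} {a3.1} {a3.2} {a3.3}
In normal form, the second expression is {out.1, a1.2, a1.3} {out.2} {out.3, a2.1, a2.3} {a1.1} {a2.2} {a3.1} {a3.2} {a3.3}
The normal forms match — equal.

equal; both compose to {out.1, a1.2, a1.3} {out.2} {out.3, a2.1, a2.3} {a1.1} {a2.2} {a3.1} {a3.2} {a3.3}


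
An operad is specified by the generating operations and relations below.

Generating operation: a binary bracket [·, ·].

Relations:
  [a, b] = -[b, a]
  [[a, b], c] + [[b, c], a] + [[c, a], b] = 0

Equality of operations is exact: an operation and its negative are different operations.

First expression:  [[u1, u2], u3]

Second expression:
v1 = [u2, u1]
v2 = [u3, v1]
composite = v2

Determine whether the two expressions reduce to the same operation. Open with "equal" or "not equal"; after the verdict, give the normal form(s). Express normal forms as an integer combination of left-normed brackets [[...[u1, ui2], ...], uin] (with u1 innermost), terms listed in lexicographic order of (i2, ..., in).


equal: each reduces to [[u1, u2], u3]

The first composite normalizes to [[u1, u2], u3]
The second composite normalizes to [[u1, u2], u3]
The normal forms match — equal.


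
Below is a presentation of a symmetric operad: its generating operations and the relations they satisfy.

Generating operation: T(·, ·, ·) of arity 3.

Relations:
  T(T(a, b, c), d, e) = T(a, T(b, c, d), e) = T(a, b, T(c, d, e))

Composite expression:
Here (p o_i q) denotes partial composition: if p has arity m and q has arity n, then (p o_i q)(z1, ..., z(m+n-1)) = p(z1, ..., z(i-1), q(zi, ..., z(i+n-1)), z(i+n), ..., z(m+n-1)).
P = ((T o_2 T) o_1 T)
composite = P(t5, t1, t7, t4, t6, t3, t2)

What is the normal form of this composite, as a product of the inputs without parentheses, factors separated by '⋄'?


t5 ⋄ t1 ⋄ t7 ⋄ t4 ⋄ t6 ⋄ t3 ⋄ t2

All parenthesizations of T agree; list the t-inputs left to right.
T(t5, t1, t7) spells out as t5 ⋄ t1 ⋄ t7
T(t4, t6, t3) spells out as t4 ⋄ t6 ⋄ t3
T(T(t5, t1, t7), T(t4, t6, t3), t2) spells out as t5 ⋄ t1 ⋄ t7 ⋄ t4 ⋄ t6 ⋄ t3 ⋄ t2


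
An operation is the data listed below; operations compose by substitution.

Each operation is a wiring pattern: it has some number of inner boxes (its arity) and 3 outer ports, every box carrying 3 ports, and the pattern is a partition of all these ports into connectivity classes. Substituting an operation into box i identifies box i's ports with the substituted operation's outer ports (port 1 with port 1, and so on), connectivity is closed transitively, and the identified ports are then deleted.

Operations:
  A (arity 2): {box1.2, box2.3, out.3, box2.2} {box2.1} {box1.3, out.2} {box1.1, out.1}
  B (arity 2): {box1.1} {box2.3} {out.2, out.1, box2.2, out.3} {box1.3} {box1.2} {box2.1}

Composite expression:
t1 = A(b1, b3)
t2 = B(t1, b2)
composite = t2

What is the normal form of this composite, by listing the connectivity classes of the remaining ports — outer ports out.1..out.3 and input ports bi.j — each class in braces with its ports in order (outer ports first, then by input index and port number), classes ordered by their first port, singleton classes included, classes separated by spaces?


Two ports join when wires chain via B-identified ports.
through A, on inputs (b1, b3): {out.1, b1.1} {out.2, b1.3} {out.3, b1.2, b3.2, b3.3} {b3.1} (out.j = stage outer ports)
through B, on inputs (b1, b3, b2): {out.1, out.2, out.3, b2.2} {b1.1} {b1.2, b3.2, b3.3} {b1.3} {b2.1} {b2.3} {b3.1} (out.j = stage outer ports)

{out.1, out.2, out.3, b2.2} {b1.1} {b1.2, b3.2, b3.3} {b1.3} {b2.1} {b2.3} {b3.1}


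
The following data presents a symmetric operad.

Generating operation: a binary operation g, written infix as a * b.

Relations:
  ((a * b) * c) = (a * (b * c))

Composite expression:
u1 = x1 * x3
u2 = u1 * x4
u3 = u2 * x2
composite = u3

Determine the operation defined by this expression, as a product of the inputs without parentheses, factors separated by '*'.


x1 * x3 * x4 * x2

All parenthesizations of g agree; list the x-inputs left to right.
(x1 * x3) collapses to x1 * x3
((x1 * x3) * x4) collapses to x1 * x3 * x4
(((x1 * x3) * x4) * x2) collapses to x1 * x3 * x4 * x2


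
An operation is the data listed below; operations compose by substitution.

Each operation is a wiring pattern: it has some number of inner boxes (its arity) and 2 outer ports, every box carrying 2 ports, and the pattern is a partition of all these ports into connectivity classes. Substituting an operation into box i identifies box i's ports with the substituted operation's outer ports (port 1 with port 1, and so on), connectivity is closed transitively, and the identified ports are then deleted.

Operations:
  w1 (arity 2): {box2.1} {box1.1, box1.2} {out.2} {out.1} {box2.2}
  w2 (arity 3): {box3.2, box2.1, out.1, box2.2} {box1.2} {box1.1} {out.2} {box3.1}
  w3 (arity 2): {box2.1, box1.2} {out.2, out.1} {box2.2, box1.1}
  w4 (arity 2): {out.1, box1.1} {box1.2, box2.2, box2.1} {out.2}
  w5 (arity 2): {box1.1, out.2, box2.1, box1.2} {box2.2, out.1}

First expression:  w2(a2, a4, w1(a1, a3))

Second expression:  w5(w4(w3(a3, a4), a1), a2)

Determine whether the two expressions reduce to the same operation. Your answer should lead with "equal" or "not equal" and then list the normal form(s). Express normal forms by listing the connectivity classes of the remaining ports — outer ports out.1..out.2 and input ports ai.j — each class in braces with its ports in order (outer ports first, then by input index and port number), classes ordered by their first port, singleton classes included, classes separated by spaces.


The first composite normalizes to {out.1, a4.1, a4.2} {out.2} {a1.1, a1.2} {a2.1} {a2.2} {a3.1} {a3.2}
The second composite normalizes to {out.1, a2.2} {out.2, a1.1, a1.2, a2.1} {a3.1, a4.2} {a3.2, a4.1}
The forms do not match — not equal.

not equal — first {out.1, a4.1, a4.2} {out.2} {a1.1, a1.2} {a2.1} {a2.2} {a3.1} {a3.2}, second {out.1, a2.2} {out.2, a1.1, a1.2, a2.1} {a3.1, a4.2} {a3.2, a4.1}


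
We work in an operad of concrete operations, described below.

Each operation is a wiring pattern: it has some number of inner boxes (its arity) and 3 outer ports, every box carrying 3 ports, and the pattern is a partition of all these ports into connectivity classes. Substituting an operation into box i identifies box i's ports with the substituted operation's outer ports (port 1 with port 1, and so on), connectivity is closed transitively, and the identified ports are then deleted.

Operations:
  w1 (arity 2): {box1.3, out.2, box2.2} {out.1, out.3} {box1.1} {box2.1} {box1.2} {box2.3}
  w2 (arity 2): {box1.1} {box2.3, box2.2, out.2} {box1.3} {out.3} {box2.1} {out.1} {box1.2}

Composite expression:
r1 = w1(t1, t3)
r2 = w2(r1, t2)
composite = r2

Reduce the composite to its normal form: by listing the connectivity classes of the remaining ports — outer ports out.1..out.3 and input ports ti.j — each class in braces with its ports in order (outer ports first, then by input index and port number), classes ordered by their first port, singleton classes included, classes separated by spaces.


{out.1} {out.2, t2.2, t2.3} {out.3} {t1.1} {t1.2} {t1.3, t3.2} {t2.1} {t3.1} {t3.3}

After gluing at w2, chains via deleted ports link the t-ports.
w1 over (t1, t3) gives {out.1, out.3} {out.2, t1.3, t3.2} {t1.1} {t1.2} {t3.1} {t3.3}, out.j being that stage's outer ports
w2 over (t1, t3, t2) gives {out.1} {out.2, t2.2, t2.3} {out.3} {t1.1} {t1.2} {t1.3, t3.2} {t2.1} {t3.1} {t3.3}, out.j being that stage's outer ports


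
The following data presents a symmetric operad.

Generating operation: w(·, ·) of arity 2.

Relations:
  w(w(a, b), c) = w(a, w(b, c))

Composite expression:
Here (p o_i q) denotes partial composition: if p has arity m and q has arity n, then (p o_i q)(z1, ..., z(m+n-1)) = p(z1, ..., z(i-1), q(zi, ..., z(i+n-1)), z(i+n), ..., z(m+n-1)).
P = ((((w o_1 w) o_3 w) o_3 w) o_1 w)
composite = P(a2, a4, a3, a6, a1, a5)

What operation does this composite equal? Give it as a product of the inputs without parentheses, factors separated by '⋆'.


a2 ⋆ a4 ⋆ a3 ⋆ a6 ⋆ a1 ⋆ a5

Under associativity of w, the answer is the a's in reading order.
w(a2, a4) reduces to a2 ⋆ a4
w(w(a2, a4), a3) reduces to a2 ⋆ a4 ⋆ a3
w(a6, a1) reduces to a6 ⋆ a1
w(w(a6, a1), a5) reduces to a6 ⋆ a1 ⋆ a5
w(w(w(a2, a4), a3), w(w(a6, a1), a5)) reduces to a2 ⋆ a4 ⋆ a3 ⋆ a6 ⋆ a1 ⋆ a5


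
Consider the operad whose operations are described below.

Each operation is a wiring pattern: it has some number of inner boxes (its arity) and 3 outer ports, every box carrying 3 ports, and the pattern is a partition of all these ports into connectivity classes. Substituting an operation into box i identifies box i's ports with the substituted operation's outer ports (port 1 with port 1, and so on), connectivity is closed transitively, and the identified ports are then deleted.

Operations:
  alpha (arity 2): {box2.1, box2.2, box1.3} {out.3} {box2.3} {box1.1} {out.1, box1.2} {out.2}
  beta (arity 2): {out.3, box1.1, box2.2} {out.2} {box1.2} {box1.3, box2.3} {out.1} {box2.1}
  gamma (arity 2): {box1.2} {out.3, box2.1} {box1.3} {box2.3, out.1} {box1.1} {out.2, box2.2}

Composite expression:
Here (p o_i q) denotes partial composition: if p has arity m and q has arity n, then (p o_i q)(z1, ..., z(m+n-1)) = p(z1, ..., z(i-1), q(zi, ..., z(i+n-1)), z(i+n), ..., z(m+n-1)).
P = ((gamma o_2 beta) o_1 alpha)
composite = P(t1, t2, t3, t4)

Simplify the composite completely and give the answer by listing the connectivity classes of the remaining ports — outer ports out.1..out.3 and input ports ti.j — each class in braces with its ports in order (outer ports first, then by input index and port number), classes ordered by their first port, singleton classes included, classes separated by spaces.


{out.1, t3.1, t4.2} {out.2} {out.3} {t1.1} {t1.2} {t1.3, t2.1, t2.2} {t2.3} {t3.2} {t3.3, t4.3} {t4.1}

Connectivity passes through glued gamma-boundaries; trace each wire chain.
stage alpha: inputs (t1, t2), connectivity {out.1, t1.2} {out.2} {out.3} {t1.1} {t1.3, t2.1, t2.2} {t2.3}, out.j its boundary
stage beta: inputs (t3, t4), connectivity {out.1} {out.2} {out.3, t3.1, t4.2} {t3.2} {t3.3, t4.3} {t4.1}, out.j its boundary
stage gamma: inputs (t1, t2, t3, t4), connectivity {out.1, t3.1, t4.2} {out.2} {out.3} {t1.1} {t1.2} {t1.3, t2.1, t2.2} {t2.3} {t3.2} {t3.3, t4.3} {t4.1}, out.j its boundary


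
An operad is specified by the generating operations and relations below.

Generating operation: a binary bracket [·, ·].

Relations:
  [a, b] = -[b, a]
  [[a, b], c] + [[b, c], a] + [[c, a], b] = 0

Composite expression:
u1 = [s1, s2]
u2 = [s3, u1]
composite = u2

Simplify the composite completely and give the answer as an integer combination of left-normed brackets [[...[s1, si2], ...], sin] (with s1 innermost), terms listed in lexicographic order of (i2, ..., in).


-[[s1, s2], s3]

Expand each bracket as ab - ba; the s1-initial words give the coefficients.
Composite bracket: [s3, [s1, s2]]
Each bracket splits as ab - ba, giving 4 signed words (2^2 = 4).
Keep just the words that open with s1:
  s1s2s3 (sign -1) contributes -[[s1, s2], s3]


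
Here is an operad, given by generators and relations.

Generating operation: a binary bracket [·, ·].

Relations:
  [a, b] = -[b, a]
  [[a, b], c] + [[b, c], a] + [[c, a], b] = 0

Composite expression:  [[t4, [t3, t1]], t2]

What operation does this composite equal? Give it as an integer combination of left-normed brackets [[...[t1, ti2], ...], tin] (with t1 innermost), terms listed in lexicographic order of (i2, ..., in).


[[[t1, t3], t4], t2]

Skip Jacobi rewriting: expand, keep t1-initial words, read off terms.
Composite bracket: [[t4, [t3, t1]], t2]
Applying ab - ba throughout gives 8 signed words (2^3 = 8).
Words beginning with t1 determine it all:
  the word t1t3t4t2 carries sign +1 and contributes +[[[t1, t3], t4], t2]


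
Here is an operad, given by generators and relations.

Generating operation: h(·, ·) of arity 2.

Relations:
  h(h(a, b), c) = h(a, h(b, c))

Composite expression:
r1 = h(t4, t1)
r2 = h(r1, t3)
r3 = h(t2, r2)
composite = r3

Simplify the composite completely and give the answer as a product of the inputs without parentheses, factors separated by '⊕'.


All parenthesizations of h agree; list the t-inputs left to right.
h(t4, t1) flattens to t4 ⊕ t1
h(h(t4, t1), t3) flattens to t4 ⊕ t1 ⊕ t3
h(t2, h(h(t4, t1), t3)) flattens to t2 ⊕ t4 ⊕ t1 ⊕ t3

t2 ⊕ t4 ⊕ t1 ⊕ t3


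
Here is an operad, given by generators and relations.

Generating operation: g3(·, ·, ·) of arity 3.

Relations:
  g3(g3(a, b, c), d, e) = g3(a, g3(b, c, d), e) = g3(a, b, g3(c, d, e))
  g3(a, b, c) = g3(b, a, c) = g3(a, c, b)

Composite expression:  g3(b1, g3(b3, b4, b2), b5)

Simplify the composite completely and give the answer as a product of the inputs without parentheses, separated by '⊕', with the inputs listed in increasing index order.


Key point: g3 commutes, so take the b-inputs in any fixed order.
g3(b3, b4, b2) reduces to b3 ⊕ b4 ⊕ b2
g3(b1, g3(b3, b4, b2), b5) reduces to b1 ⊕ b3 ⊕ b4 ⊕ b2 ⊕ b5
reordering the factors by index: b1 ⊕ b2 ⊕ b3 ⊕ b4 ⊕ b5

b1 ⊕ b2 ⊕ b3 ⊕ b4 ⊕ b5


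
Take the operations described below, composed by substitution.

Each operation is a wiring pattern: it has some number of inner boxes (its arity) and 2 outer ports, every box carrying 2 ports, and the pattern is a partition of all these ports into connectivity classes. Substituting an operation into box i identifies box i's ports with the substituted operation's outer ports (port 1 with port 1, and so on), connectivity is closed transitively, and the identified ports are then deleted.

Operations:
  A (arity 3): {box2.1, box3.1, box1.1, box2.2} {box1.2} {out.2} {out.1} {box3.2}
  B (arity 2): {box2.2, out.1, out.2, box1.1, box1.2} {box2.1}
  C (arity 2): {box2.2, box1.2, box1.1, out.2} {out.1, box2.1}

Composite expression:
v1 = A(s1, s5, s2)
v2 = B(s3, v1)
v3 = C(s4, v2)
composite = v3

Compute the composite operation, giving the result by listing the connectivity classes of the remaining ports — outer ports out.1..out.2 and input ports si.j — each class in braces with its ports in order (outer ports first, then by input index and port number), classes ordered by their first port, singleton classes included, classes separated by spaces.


Connectivity passes through glued C-boundaries; trace each wire chain.
A over (s1, s5, s2) gives {out.1} {out.2} {s1.1, s2.1, s5.1, s5.2} {s1.2} {s2.2}, out.j being that stage's outer ports
B over (s3, s1, s5, s2) gives {out.1, out.2, s3.1, s3.2} {s1.1, s2.1, s5.1, s5.2} {s1.2} {s2.2}, out.j being that stage's outer ports
C over (s4, s3, s1, s5, s2) gives {out.1, out.2, s3.1, s3.2, s4.1, s4.2} {s1.1, s2.1, s5.1, s5.2} {s1.2} {s2.2}, out.j being that stage's outer ports

{out.1, out.2, s3.1, s3.2, s4.1, s4.2} {s1.1, s2.1, s5.1, s5.2} {s1.2} {s2.2}


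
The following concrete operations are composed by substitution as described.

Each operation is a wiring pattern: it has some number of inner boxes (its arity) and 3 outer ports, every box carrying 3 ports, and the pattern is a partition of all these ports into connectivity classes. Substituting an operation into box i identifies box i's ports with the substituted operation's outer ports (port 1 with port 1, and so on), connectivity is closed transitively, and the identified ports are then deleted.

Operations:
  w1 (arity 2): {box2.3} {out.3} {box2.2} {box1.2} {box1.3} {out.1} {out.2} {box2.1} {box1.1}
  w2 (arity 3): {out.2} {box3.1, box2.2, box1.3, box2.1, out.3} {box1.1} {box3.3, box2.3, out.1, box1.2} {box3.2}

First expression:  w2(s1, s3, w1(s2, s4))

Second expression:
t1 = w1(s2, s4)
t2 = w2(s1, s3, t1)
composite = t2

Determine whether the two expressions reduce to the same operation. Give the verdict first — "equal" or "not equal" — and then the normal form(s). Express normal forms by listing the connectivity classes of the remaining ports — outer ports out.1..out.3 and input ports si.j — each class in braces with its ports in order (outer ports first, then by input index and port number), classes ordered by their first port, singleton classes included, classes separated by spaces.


equal; both compose to {out.1, s1.2, s3.3} {out.2} {out.3, s1.3, s3.1, s3.2} {s1.1} {s2.1} {s2.2} {s2.3} {s4.1} {s4.2} {s4.3}

Normal form of the first expression: {out.1, s1.2, s3.3} {out.2} {out.3, s1.3, s3.1, s3.2} {s1.1} {s2.1} {s2.2} {s2.3} {s4.1} {s4.2} {s4.3}
Normal form of the second expression: {out.1, s1.2, s3.3} {out.2} {out.3, s1.3, s3.1, s3.2} {s1.1} {s2.1} {s2.2} {s2.3} {s4.1} {s4.2} {s4.3}
The normal forms match — equal.


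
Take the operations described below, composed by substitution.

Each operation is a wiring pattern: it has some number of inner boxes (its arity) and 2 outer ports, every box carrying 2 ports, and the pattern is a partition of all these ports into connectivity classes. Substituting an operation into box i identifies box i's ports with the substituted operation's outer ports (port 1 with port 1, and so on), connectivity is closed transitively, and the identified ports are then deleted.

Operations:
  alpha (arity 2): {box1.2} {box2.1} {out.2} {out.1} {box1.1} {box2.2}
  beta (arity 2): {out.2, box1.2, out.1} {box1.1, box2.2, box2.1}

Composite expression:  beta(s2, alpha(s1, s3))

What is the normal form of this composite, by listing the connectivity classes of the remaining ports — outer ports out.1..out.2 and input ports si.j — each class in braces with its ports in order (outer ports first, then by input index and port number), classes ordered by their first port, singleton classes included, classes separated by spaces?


{out.1, out.2, s2.2} {s1.1} {s1.2} {s2.1} {s3.1} {s3.2}


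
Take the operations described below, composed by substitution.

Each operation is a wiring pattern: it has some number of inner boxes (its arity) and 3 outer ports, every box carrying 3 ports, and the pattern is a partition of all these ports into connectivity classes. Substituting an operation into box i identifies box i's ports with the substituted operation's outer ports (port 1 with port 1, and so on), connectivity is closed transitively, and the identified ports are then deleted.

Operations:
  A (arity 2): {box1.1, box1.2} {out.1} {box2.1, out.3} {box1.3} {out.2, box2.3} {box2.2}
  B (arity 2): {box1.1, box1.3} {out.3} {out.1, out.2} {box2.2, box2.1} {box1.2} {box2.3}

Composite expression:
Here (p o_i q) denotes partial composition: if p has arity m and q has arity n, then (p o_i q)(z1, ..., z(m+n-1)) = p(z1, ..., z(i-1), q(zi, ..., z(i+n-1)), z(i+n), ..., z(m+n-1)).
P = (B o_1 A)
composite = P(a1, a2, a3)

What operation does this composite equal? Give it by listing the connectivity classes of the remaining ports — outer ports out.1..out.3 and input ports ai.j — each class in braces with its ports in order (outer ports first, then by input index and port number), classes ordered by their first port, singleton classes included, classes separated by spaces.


{out.1, out.2} {out.3} {a1.1, a1.2} {a1.3} {a2.1} {a2.2} {a2.3} {a3.1, a3.2} {a3.3}

Treat the ports identified at B as solder joints: merge, then drop.
composing A on (a1, a2), with out.j its own outer ports: {out.1} {out.2, a2.3} {out.3, a2.1} {a1.1, a1.2} {a1.3} {a2.2}
composing B on (a1, a2, a3), with out.j its own outer ports: {out.1, out.2} {out.3} {a1.1, a1.2} {a1.3} {a2.1} {a2.2} {a2.3} {a3.1, a3.2} {a3.3}


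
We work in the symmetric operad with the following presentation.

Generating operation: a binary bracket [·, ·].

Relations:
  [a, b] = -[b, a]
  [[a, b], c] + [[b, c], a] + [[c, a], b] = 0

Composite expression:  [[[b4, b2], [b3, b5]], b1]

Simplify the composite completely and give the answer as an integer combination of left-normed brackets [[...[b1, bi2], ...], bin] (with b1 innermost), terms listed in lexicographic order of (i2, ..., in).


Skip Jacobi rewriting: expand, keep b1-initial words, read off terms.
Composite bracket: [[[b4, b2], [b3, b5]], b1]
Applying ab - ba throughout gives 16 signed words (2^4 = 16).
Words beginning with b1 determine it all:
  the word b1b2b4b3b5 carries sign +1 and contributes +[[[[b1, b2], b4], b3], b5]
  the word b1b2b4b5b3 carries sign -1 and contributes -[[[[b1, b2], b4], b5], b3]
  the word b1b3b5b2b4 carries sign -1 and contributes -[[[[b1, b3], b5], b2], b4]
  the word b1b3b5b4b2 carries sign +1 and contributes +[[[[b1, b3], b5], b4], b2]
  the word b1b4b2b3b5 carries sign -1 and contributes -[[[[b1, b4], b2], b3], b5]
  the word b1b4b2b5b3 carries sign +1 and contributes +[[[[b1, b4], b2], b5], b3]
  the word b1b5b3b2b4 carries sign +1 and contributes +[[[[b1, b5], b3], b2], b4]
  the word b1b5b3b4b2 carries sign -1 and contributes -[[[[b1, b5], b3], b4], b2]

[[[[b1, b2], b4], b3], b5] - [[[[b1, b2], b4], b5], b3] - [[[[b1, b3], b5], b2], b4] + [[[[b1, b3], b5], b4], b2] - [[[[b1, b4], b2], b3], b5] + [[[[b1, b4], b2], b5], b3] + [[[[b1, b5], b3], b2], b4] - [[[[b1, b5], b3], b4], b2]


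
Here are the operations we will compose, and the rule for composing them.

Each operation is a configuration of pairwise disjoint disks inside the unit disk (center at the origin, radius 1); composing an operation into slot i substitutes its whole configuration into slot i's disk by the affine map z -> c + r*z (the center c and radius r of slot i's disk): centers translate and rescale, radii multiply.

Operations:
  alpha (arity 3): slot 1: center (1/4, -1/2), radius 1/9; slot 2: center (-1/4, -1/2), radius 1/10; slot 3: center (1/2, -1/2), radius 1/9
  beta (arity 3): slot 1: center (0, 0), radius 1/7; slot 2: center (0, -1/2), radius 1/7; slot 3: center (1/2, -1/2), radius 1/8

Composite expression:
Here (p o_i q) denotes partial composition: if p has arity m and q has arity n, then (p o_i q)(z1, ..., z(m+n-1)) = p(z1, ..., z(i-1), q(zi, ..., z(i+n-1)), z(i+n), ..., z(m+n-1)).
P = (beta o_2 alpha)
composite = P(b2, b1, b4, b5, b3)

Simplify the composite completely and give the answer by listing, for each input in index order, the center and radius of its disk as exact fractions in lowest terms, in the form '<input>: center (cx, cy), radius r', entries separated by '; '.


b1: center (1/28, -4/7), radius 1/63; b2: center (0, 0), radius 1/7; b3: center (1/2, -1/2), radius 1/8; b4: center (-1/28, -4/7), radius 1/70; b5: center (1/14, -4/7), radius 1/63


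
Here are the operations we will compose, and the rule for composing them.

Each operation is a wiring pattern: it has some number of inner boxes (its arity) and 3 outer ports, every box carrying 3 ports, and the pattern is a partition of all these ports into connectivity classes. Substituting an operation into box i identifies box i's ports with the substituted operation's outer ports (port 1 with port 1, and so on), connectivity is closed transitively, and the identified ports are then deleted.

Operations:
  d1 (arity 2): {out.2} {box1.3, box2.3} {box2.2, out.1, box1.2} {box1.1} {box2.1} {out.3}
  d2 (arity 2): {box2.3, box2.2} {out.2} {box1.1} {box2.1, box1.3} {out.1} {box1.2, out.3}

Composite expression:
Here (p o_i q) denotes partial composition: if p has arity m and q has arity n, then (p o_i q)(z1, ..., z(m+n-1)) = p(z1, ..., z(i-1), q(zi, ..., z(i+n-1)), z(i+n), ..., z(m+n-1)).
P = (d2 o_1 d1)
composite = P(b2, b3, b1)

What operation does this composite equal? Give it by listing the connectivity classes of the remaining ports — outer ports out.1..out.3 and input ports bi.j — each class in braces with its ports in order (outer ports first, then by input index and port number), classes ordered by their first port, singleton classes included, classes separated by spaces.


Connectivity passes through glued d2-boundaries; trace each wire chain.
stage d1: inputs (b2, b3), connectivity {out.1, b2.2, b3.2} {out.2} {out.3} {b2.1} {b2.3, b3.3} {b3.1}, out.j its boundary
stage d2: inputs (b2, b3, b1), connectivity {out.1} {out.2} {out.3} {b1.1} {b1.2, b1.3} {b2.1} {b2.2, b3.2} {b2.3, b3.3} {b3.1}, out.j its boundary

{out.1} {out.2} {out.3} {b1.1} {b1.2, b1.3} {b2.1} {b2.2, b3.2} {b2.3, b3.3} {b3.1}


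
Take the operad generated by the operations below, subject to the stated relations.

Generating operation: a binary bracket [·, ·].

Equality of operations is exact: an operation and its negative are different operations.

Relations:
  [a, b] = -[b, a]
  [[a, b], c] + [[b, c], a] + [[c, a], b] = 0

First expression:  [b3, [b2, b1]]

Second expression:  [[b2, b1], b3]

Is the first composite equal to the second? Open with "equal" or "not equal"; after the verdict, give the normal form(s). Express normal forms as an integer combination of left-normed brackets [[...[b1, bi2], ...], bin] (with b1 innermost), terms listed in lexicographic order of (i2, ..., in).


The first expression reduces to [[b1, b2], b3]
The second expression reduces to -[[b1, b2], b3]
The forms do not match — not equal.

not equal; the first gives [[b1, b2], b3] and the second -[[b1, b2], b3]


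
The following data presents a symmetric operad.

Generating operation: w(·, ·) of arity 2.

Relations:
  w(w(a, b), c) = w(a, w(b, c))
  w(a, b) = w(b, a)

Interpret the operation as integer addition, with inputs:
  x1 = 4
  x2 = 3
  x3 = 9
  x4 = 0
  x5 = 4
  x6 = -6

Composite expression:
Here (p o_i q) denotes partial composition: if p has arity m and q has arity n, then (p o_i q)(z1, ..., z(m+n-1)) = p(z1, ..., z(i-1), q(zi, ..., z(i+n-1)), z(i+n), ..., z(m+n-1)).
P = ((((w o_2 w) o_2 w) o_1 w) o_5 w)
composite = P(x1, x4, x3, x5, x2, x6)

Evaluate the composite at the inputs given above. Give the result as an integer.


14

w(x1, x4) = 4
w(x3, x5) = 13
w(x2, x6) = -3
w(w(x3, x5), w(x2, x6)) = 10
w(w(x1, x4), w(w(x3, x5), w(x2, x6))) = 14


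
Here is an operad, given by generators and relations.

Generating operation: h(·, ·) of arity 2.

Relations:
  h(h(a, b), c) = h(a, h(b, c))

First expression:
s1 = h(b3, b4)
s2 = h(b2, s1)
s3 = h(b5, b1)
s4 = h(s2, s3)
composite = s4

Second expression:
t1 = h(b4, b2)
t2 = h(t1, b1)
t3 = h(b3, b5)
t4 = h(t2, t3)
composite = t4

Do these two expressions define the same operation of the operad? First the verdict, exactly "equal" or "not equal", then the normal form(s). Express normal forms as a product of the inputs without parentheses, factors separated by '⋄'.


not equal — first b2 ⋄ b3 ⋄ b4 ⋄ b5 ⋄ b1, second b4 ⋄ b2 ⋄ b1 ⋄ b3 ⋄ b5

Normal form of the first expression: b2 ⋄ b3 ⋄ b4 ⋄ b5 ⋄ b1
Normal form of the second expression: b4 ⋄ b2 ⋄ b1 ⋄ b3 ⋄ b5
Different reductions; not equal.


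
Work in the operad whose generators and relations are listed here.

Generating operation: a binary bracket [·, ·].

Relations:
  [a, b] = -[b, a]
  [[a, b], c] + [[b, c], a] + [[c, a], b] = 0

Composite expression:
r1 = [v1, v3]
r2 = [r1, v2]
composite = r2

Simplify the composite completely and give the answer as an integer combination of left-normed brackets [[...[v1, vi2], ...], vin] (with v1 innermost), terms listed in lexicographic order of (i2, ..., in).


[[v1, v3], v2]


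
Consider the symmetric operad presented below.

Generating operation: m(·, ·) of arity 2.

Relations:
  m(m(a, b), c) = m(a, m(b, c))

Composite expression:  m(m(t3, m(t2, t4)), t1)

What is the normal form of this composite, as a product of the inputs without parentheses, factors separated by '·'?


t3 · t2 · t4 · t1

Key point: m is associative — brackets drop, the t-order remains.
m(t2, t4) reduces to t2 · t4
m(t3, m(t2, t4)) reduces to t3 · t2 · t4
m(m(t3, m(t2, t4)), t1) reduces to t3 · t2 · t4 · t1


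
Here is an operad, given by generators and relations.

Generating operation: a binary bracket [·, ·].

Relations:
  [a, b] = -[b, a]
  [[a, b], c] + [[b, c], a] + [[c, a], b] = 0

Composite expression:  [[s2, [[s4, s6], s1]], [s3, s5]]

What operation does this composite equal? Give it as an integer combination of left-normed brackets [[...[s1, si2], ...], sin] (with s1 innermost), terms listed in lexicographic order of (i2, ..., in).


Expand each bracket as ab - ba; the s1-initial words give the coefficients.
Composite bracket: [[s2, [[s4, s6], s1]], [s3, s5]]
The bracket unfolds into 32 signed words via [a, b] = ab - ba (2^5 = 32).
Words beginning with s1 determine it all:
  sign of s1s4s6s2s3s5 is +1, so it contributes +[[[[[s1, s4], s6], s2], s3], s5]
  sign of s1s4s6s2s5s3 is -1, so it contributes -[[[[[s1, s4], s6], s2], s5], s3]
  sign of s1s6s4s2s3s5 is -1, so it contributes -[[[[[s1, s6], s4], s2], s3], s5]
  sign of s1s6s4s2s5s3 is +1, so it contributes +[[[[[s1, s6], s4], s2], s5], s3]

[[[[[s1, s4], s6], s2], s3], s5] - [[[[[s1, s4], s6], s2], s5], s3] - [[[[[s1, s6], s4], s2], s3], s5] + [[[[[s1, s6], s4], s2], s5], s3]


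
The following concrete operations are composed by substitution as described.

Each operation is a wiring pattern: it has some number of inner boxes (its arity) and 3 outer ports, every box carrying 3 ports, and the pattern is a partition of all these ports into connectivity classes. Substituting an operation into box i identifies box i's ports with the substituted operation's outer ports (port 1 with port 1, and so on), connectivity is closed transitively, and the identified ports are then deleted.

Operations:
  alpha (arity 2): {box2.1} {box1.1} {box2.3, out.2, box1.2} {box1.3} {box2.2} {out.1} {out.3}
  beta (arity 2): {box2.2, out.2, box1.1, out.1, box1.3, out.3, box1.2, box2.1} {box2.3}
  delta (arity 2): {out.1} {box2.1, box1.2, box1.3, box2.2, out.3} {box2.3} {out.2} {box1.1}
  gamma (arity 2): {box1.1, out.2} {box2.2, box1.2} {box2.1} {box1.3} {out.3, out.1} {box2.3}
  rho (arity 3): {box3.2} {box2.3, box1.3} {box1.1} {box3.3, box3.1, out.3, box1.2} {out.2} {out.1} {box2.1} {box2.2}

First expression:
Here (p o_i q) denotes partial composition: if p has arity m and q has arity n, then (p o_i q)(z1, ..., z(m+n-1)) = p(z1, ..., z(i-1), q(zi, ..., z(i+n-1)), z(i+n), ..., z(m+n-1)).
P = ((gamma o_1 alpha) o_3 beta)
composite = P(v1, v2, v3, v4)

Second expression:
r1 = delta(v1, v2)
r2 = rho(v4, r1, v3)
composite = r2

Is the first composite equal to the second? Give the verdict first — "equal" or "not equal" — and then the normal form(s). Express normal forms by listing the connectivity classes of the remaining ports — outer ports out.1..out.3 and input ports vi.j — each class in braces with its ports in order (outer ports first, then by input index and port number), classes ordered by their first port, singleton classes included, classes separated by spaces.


not equal; first: {out.1, out.3} {out.2} {v1.1} {v1.2, v2.3, v3.1, v3.2, v3.3, v4.1, v4.2} {v1.3} {v2.1} {v2.2} {v4.3}; second: {out.1} {out.2} {out.3, v3.1, v3.3, v4.2} {v1.1} {v1.2, v1.3, v2.1, v2.2, v4.3} {v2.3} {v3.2} {v4.1}

Reducing the first expression gives {out.1, out.3} {out.2} {v1.1} {v1.2, v2.3, v3.1, v3.2, v3.3, v4.1, v4.2} {v1.3} {v2.1} {v2.2} {v4.3}
Reducing the second expression gives {out.1} {out.2} {out.3, v3.1, v3.3, v4.2} {v1.1} {v1.2, v1.3, v2.1, v2.2, v4.3} {v2.3} {v3.2} {v4.1}
The forms do not match — not equal.


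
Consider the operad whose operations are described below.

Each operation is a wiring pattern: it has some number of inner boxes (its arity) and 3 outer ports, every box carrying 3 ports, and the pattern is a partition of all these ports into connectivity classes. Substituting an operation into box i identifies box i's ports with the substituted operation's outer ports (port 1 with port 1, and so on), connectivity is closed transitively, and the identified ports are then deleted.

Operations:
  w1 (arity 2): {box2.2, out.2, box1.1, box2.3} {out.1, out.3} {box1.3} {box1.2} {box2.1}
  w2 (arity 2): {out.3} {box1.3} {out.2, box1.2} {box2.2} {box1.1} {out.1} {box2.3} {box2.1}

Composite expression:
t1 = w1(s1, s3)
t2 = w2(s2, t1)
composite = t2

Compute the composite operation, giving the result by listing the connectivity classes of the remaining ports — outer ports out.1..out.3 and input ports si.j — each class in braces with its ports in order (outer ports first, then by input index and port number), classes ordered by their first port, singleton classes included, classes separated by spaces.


{out.1} {out.2, s2.2} {out.3} {s1.1, s3.2, s3.3} {s1.2} {s1.3} {s2.1} {s2.3} {s3.1}


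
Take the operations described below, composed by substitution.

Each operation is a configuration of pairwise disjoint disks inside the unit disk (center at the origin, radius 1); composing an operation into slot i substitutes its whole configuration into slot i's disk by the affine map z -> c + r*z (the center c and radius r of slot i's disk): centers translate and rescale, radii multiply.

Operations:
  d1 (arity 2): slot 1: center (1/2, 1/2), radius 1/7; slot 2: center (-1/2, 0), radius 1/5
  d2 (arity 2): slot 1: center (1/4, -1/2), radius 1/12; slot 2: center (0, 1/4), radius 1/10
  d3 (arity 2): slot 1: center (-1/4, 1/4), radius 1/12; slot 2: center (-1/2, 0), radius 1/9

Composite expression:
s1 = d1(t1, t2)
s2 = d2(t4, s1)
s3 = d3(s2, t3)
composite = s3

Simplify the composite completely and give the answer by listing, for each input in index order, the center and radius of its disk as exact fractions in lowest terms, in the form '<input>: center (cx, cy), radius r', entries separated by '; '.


t1: center (-59/240, 11/40), radius 1/840; t2: center (-61/240, 13/48), radius 1/600; t3: center (-1/2, 0), radius 1/9; t4: center (-11/48, 5/24), radius 1/144

Below d3, radii multiply path by path; the t-disk centers shift.
for t4, the 2-step affine chain lands on center (-11/48, 5/24), radius 1/144
for t1, the 3-step affine chain lands on center (-59/240, 11/40), radius 1/840
for t2, the 3-step affine chain lands on center (-61/240, 13/48), radius 1/600
for t3, the 1-step affine chain lands on center (-1/2, 0), radius 1/9


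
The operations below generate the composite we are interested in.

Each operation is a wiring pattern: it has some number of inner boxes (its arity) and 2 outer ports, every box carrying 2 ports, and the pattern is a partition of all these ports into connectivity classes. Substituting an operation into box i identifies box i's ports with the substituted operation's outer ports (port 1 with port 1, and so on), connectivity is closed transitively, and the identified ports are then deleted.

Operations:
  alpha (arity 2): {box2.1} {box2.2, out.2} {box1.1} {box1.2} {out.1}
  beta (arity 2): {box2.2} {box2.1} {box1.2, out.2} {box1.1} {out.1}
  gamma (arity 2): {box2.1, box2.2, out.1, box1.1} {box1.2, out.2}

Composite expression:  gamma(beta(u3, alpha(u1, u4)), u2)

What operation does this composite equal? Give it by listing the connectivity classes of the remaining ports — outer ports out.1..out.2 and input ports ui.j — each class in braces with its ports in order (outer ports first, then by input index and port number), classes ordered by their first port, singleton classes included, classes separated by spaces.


{out.1, u2.1, u2.2} {out.2, u3.2} {u1.1} {u1.2} {u3.1} {u4.1} {u4.2}

Treat the ports identified at gamma as solder joints: merge, then drop.
stage alpha: inputs (u1, u4), connectivity {out.1} {out.2, u4.2} {u1.1} {u1.2} {u4.1}, out.j its boundary
stage beta: inputs (u3, u1, u4), connectivity {out.1} {out.2, u3.2} {u1.1} {u1.2} {u3.1} {u4.1} {u4.2}, out.j its boundary
stage gamma: inputs (u3, u1, u4, u2), connectivity {out.1, u2.1, u2.2} {out.2, u3.2} {u1.1} {u1.2} {u3.1} {u4.1} {u4.2}, out.j its boundary


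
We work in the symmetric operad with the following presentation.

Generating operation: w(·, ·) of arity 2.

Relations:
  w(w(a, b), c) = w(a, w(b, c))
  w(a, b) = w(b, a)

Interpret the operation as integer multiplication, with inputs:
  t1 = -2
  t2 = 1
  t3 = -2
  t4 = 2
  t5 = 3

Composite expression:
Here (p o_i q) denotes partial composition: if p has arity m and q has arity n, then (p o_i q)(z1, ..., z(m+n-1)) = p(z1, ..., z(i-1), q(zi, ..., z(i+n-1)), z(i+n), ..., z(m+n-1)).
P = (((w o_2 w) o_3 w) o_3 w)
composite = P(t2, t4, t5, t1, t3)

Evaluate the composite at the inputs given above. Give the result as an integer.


w(t5, t1) = -6
w(w(t5, t1), t3) = 12
w(t4, w(w(t5, t1), t3)) = 24
w(t2, w(t4, w(w(t5, t1), t3))) = 24

24


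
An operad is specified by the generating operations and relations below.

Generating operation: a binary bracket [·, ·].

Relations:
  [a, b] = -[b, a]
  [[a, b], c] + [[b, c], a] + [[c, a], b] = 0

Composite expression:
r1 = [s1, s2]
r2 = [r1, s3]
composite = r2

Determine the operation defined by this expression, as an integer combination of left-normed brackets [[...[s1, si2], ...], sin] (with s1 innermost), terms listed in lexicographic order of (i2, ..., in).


[[s1, s2], s3]

Left-normed coefficients sit on the s1-initial expansion words.
Composite bracket: [[s1, s2], s3]
Full expansion: 4 signed words from ab - ba (2^2 = 4).
Only words starting with s1 matter:
  the word s1s2s3 carries sign +1 and contributes +[[s1, s2], s3]


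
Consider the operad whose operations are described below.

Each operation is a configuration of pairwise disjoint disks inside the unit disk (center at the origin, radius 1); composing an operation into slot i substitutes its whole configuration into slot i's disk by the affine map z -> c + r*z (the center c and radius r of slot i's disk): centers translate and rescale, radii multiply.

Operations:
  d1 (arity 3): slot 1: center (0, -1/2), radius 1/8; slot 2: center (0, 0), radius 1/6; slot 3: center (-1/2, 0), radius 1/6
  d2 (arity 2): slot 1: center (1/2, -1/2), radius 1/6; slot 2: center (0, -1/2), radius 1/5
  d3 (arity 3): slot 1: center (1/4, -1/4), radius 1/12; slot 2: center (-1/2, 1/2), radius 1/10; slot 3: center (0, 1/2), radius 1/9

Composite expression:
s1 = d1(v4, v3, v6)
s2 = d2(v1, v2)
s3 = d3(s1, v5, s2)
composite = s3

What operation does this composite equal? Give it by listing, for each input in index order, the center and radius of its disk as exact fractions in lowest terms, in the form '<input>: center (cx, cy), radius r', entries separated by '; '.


v1: center (1/18, 4/9), radius 1/54; v2: center (0, 4/9), radius 1/45; v3: center (1/4, -1/4), radius 1/72; v4: center (1/4, -7/24), radius 1/96; v5: center (-1/2, 1/2), radius 1/10; v6: center (5/24, -1/4), radius 1/72

Nesting under d3 composes maps z -> c + r*z down each v-path.
input v4: composing its 2 substitution steps yields center (1/4, -7/24), radius 1/96
input v3: composing its 2 substitution steps yields center (1/4, -1/4), radius 1/72
input v6: composing its 2 substitution steps yields center (5/24, -1/4), radius 1/72
input v5: composing its 1 substitution step yields center (-1/2, 1/2), radius 1/10
input v1: composing its 2 substitution steps yields center (1/18, 4/9), radius 1/54
input v2: composing its 2 substitution steps yields center (0, 4/9), radius 1/45
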